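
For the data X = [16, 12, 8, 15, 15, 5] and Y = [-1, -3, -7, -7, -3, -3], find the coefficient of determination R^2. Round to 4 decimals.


The fitted line is Y = -5.3170 + 0.1113*X.
SSres = 28.7757, SStot = 30.0000.
R^2 = 1 - SSres/SStot = 0.0408.

0.0408


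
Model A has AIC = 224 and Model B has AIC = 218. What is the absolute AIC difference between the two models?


Absolute difference = |224 - 218| = 6.
The model with lower AIC (B) is preferred.

6


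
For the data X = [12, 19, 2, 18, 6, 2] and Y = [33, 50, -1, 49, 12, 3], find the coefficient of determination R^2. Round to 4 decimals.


The fitted line is Y = -4.8253 + 2.9653*X.
SSres = 16.4804, SStot = 2591.3333.
R^2 = 1 - SSres/SStot = 0.9936.

0.9936


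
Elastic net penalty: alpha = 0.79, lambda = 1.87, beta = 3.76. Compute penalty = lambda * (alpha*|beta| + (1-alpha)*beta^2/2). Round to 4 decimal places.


Compute:
L1 = 0.79 * 3.76 = 2.9704.
L2 = 0.21 * 3.76^2 / 2 = 1.4844.
Penalty = 1.87 * (2.9704 + 1.4844) = 8.3306.

8.3306


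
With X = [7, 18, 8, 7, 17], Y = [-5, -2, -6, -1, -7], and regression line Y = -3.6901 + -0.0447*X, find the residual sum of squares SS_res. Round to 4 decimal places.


Compute predicted values, then residuals = yi - yhat_i.
Residuals: [-0.9970, 2.4947, -1.9523, 3.0030, -2.5500].
SSres = sum(residual^2) = 26.5495.

26.5495


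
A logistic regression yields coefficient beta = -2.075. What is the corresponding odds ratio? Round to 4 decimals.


exp(-2.075) = 0.1256.
So the odds ratio is 0.1256.

0.1256


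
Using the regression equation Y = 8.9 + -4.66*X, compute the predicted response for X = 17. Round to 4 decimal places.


Plug X = 17 into Y = 8.9 + -4.66*X:
Y = 8.9 + -79.2200 = -70.3200.

-70.3200


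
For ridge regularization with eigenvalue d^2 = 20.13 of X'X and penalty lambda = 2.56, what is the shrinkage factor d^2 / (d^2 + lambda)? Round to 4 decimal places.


Compute the denominator: 20.13 + 2.56 = 22.6900.
Shrinkage factor = 20.13 / 22.6900 = 0.8872.

0.8872


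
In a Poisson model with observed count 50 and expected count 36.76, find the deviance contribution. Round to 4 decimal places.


Compute y*ln(y/mu) = 50*ln(50/36.76) = 50*0.307613 = 15.380650.
y - mu = 13.24.
D = 2*(15.380650 - (13.24)) = 4.281300, which rounds to 4.2813.

4.2813


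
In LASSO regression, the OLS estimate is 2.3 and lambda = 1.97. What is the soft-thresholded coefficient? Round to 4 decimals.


|beta_OLS| = 2.3.
lambda = 1.97.
Since |beta| > lambda, coefficient = sign(beta)*(|beta| - lambda) = 0.3300.
Result = 0.3300.

0.3300


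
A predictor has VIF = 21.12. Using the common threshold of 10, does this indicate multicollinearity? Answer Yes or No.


Compare VIF = 21.12 to the threshold of 10.
21.12 >= 10, so the answer is Yes.

Yes


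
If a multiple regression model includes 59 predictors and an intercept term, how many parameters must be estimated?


Total coefficients = number of predictors + 1 (for the intercept).
= 59 + 1 = 60.

60


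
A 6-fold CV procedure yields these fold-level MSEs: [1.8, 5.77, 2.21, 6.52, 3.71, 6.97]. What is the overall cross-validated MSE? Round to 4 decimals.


Sum of fold MSEs = 26.9800.
Average = 26.9800 / 6 = 4.4967.

4.4967


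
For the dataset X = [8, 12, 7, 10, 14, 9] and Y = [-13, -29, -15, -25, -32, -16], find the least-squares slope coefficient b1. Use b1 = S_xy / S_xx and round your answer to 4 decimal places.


Calculate xbar = 10.0000, ybar = -21.6667.
S_xx = 34.0000, S_xy = -99.0000.
Using b1 = S_xy / S_xx = -99.0000 / 34.0000, we get b1 = -2.9118.

-2.9118


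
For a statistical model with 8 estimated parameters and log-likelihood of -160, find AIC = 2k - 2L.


Compute:
2k = 2*8 = 16.
-2*loglik = -2*(-160) = 320.
AIC = 16 + 320 = 336.

336


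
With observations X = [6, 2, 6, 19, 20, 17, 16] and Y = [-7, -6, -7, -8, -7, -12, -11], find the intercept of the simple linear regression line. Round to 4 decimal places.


First find the slope: b1 = -0.1703.
Means: xbar = 12.2857, ybar = -8.2857.
b0 = ybar - b1 * xbar = -8.2857 - -0.1703 * 12.2857 = -6.1932.

-6.1932


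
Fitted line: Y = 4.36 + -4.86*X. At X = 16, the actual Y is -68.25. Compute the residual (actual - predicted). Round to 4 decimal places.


Fitted value at X = 16 is yhat = 4.36 + -4.86*16 = -73.4000.
Residual = -68.25 - -73.4000 = 5.1500.

5.1500


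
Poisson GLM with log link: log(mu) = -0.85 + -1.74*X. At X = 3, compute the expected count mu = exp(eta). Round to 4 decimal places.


Compute eta = -0.85 + -1.74 * 3 = -6.0700.
Apply inverse link: mu = e^-6.0700 = 0.0023.

0.0023


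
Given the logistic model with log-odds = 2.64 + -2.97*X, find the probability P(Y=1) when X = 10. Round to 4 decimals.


z = 2.64 + -2.97 * 10 = -27.0600.
Sigmoid: P = 1 / (1 + exp(27.0600)) = 0.0000.

0.0000


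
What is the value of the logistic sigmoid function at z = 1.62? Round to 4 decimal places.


exp(-1.6200) = 0.1979.
1 + exp(-z) = 1.1979.
sigmoid = 1/1.1979 = 0.8348.

0.8348


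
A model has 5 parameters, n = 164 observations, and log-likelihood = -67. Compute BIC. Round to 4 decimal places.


Compute k*ln(n) = 5*ln(164) = 5*5.099866 = 25.499330.
Then -2*loglik = 134.
BIC = 25.499330 + 134 = 159.499330, which rounds to 159.4993.

159.4993


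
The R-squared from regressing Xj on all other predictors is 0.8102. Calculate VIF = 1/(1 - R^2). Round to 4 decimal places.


Denominator: 1 - 0.8102 = 0.1898.
VIF = 1 / 0.1898 = 5.2687.

5.2687


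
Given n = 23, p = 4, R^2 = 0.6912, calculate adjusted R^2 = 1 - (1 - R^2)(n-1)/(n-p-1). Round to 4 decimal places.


Using the formula:
(1 - 0.6912) = 0.3088.
Multiply by 22/18: 0.3088 * 22 = 6.7936, then 6.7936 / 18 = 0.3774.
Adj R^2 = 1 - 0.3774 = 0.6226.

0.6226


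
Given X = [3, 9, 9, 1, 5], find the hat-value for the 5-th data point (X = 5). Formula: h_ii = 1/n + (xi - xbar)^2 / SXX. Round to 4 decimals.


Compute xbar = 5.4000 with n = 5 observations.
SXX = 51.2000.
Leverage = 1/5 + (5 - 5.4000)^2/51.2000 = 0.2031.

0.2031


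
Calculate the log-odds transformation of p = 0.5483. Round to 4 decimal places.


1 - p = 0.4517.
p/(1-p) = 1.2139.
logit = ln(1.2139) = 0.1938.

0.1938


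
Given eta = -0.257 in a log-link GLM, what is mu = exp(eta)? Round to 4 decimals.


mu = exp(eta) = exp(-0.257).
= 0.7734.

0.7734


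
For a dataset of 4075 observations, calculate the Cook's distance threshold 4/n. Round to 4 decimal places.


Using the rule of thumb:
Threshold = 4 / 4075 = 0.0010.

0.0010


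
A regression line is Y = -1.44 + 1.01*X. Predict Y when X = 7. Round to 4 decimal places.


Plug X = 7 into Y = -1.44 + 1.01*X:
Y = -1.44 + 7.0700 = 5.6300.

5.6300


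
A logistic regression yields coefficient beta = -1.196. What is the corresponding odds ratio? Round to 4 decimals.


Odds ratio = exp(beta) = exp(-1.196).
= 0.3024.

0.3024


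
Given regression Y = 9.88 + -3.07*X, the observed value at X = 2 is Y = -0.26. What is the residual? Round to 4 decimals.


Compute yhat = 9.88 + (-3.07)(2) = 3.7400.
Residual = actual - predicted = -0.26 - 3.7400 = -4.0000.

-4.0000


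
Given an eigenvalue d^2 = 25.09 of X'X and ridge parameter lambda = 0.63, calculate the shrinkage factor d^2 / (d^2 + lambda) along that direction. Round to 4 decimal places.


Denominator = d^2 + lambda = 25.09 + 0.63 = 25.7200.
Shrinkage = 25.09 / 25.7200 = 0.9755.

0.9755


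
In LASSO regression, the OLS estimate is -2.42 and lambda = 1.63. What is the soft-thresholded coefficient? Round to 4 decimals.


Check: |-2.42| = 2.42 vs lambda = 1.63.
Since |beta| > lambda, coefficient = sign(beta)*(|beta| - lambda) = -0.7900.
Soft-thresholded coefficient = -0.7900.

-0.7900


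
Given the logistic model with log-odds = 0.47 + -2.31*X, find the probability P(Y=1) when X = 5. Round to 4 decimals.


z = 0.47 + -2.31 * 5 = -11.0800.
Sigmoid: P = 1 / (1 + exp(11.0800)) = 0.0000.

0.0000


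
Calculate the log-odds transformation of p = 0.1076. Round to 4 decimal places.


1 - p = 0.8924.
p/(1-p) = 0.1206.
logit = ln(0.1206) = -2.1155.

-2.1155


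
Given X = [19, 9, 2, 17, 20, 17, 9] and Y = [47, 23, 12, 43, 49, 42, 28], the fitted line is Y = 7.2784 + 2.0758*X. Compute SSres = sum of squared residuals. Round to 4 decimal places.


Compute predicted values, then residuals = yi - yhat_i.
Residuals: [0.2814, -2.9606, 0.5700, 0.4330, 0.2056, -0.5670, 2.0394].
SSres = sum(residual^2) = 13.8796.

13.8796


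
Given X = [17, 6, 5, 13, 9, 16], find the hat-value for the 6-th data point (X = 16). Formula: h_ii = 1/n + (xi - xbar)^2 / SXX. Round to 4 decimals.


Mean of X: xbar = 11.0000.
SXX = 130.0000.
For X = 16: h = 1/6 + (16 - 11.0000)^2/130.0000 = 0.3590.

0.3590


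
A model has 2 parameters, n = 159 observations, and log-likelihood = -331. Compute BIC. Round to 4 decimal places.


ln(159) = 5.068904.
k * ln(n) = 2 * 5.068904 = 10.137808.
-2L = 662.
BIC = 10.137808 + 662 = 672.137808, which rounds to 672.1378.

672.1378


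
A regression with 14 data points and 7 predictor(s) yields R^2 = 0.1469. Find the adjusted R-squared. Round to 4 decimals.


Adjusted R^2 = 1 - (1 - R^2) * (n-1)/(n-p-1).
(1 - R^2) = 0.8531.
(n-1)/(n-p-1) = 13/6.
(1 - R^2) * (n-1) = 0.8531 * 13 = 11.0903.
Divide by (n-p-1): 11.0903 / 6 = 1.8484.
Adj R^2 = 1 - 1.8484 = -0.8484.

-0.8484


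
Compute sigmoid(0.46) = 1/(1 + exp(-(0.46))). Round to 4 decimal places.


First, exp(-0.4600) = 0.6313.
Then sigma(z) = 1/(1 + 0.6313) = 0.6130.

0.6130


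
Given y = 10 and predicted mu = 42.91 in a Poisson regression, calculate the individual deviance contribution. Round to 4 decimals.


y/mu = 10/42.91 = 0.233046 (approx.), and ln(10/42.91) = -1.456520.
y * ln(y/mu) = 10 * -1.456520 = -14.565200.
y - mu = -32.91.
D = 2 * (-14.565200 - -32.91) = 36.689600, which rounds to 36.6896.

36.6896


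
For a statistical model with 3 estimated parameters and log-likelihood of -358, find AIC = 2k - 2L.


Compute:
2k = 2*3 = 6.
-2*loglik = -2*(-358) = 716.
AIC = 6 + 716 = 722.

722


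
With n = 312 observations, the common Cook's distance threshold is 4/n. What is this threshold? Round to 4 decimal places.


The threshold is 4/n.
4/312 = 0.0128.

0.0128


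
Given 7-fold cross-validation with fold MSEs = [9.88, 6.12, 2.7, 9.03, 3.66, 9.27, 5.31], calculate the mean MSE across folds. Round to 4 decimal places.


Total MSE across folds = 45.9700.
CV-MSE = 45.9700/7 = 6.5671.

6.5671


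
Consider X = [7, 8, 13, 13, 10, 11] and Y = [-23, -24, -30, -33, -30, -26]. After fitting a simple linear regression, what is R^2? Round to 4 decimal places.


The fitted line is Y = -13.5957 + -1.3617*X.
SSres = 19.2340, SStot = 77.3333.
R^2 = 1 - SSres/SStot = 0.7513.

0.7513


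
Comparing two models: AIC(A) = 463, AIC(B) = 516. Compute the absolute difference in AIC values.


Absolute difference = |463 - 516| = 53.
The model with lower AIC (A) is preferred.

53


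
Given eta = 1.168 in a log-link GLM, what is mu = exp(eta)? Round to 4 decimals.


The inverse log link gives:
mu = exp(1.168) = 3.2156.

3.2156


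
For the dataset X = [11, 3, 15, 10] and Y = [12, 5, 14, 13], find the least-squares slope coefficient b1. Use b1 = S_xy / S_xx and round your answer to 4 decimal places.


First compute the means: xbar = 9.7500, ybar = 11.0000.
Then S_xx = sum((xi - xbar)^2) = 74.7500.
S_xy = sum((xi - xbar)(yi - ybar)) = 58.0000.
b1 = S_xy / S_xx = 58.0000 / 74.7500 = 0.7759.

0.7759


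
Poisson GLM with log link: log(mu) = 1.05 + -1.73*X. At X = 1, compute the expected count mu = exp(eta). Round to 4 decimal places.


eta = 1.05 + -1.73 * 1 = -0.6800.
mu = exp(-0.6800) = 0.5066.

0.5066


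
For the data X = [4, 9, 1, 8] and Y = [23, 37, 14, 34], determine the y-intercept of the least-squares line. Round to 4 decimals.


Compute b1 = 2.8537 from the OLS formula.
With xbar = 5.5000 and ybar = 27.0000, the intercept is:
b0 = 27.0000 - 2.8537 * 5.5000 = 11.3049.

11.3049


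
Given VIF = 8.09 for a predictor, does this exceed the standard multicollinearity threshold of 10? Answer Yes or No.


The threshold is 10.
VIF = 8.09 is < 10.
Multicollinearity indication: No.

No


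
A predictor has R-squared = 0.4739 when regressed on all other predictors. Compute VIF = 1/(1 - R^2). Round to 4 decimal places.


VIF = 1 / (1 - 0.4739).
= 1 / 0.5261 = 1.9008.

1.9008


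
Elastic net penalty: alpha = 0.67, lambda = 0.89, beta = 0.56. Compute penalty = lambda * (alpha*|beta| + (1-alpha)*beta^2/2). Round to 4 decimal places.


Compute:
L1 = 0.67 * 0.56 = 0.3752.
L2 = 0.33 * 0.56^2 / 2 = 0.0517.
Penalty = 0.89 * (0.3752 + 0.0517) = 0.3800.

0.3800


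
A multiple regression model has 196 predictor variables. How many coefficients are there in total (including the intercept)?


Including the intercept, the model has 196 predictor coefficients + 1 intercept.
Total = 197.

197


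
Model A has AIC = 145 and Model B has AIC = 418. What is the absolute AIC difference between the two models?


Absolute difference = |145 - 418| = 273.
The model with lower AIC (A) is preferred.

273


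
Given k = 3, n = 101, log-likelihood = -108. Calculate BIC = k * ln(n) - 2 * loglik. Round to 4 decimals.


ln(101) = 4.615121.
k * ln(n) = 3 * 4.615121 = 13.845363.
-2L = 216.
BIC = 13.845363 + 216 = 229.845363, which rounds to 229.8454.

229.8454


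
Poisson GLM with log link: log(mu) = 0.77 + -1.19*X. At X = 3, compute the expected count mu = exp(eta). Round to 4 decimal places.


eta = 0.77 + -1.19 * 3 = -2.8000.
mu = exp(-2.8000) = 0.0608.

0.0608


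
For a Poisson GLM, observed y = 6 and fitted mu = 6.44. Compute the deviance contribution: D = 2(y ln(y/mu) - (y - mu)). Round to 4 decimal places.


Compute y*ln(y/mu) = 6*ln(6/6.44) = 6*-0.070769 = -0.424614.
y - mu = -0.44.
D = 2*(-0.424614 - (-0.44)) = 0.030772, which rounds to 0.0308.

0.0308


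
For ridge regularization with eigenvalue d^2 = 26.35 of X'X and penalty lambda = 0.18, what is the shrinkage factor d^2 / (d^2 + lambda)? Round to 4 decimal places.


Compute the denominator: 26.35 + 0.18 = 26.5300.
Shrinkage factor = 26.35 / 26.5300 = 0.9932.

0.9932


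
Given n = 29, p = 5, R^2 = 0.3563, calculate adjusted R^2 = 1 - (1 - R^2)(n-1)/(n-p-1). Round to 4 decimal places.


Adjusted R^2 = 1 - (1 - R^2) * (n-1)/(n-p-1).
(1 - R^2) = 0.6437.
(n-1)/(n-p-1) = 28/23.
(1 - R^2) * (n-1) = 0.6437 * 28 = 18.0236.
Divide by (n-p-1): 18.0236 / 23 = 0.7836.
Adj R^2 = 1 - 0.7836 = 0.2164.

0.2164


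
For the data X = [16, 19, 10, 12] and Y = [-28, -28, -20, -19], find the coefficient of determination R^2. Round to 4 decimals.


Fit the OLS line: b0 = -7.8923, b1 = -1.1128.
SSres = 12.3795.
SStot = 72.7500.
R^2 = 1 - 12.3795/72.7500 = 0.8298.

0.8298


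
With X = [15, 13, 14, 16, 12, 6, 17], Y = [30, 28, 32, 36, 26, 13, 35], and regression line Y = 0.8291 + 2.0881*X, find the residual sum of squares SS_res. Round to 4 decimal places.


Predicted values from Y = 0.8291 + 2.0881*X.
Residuals: [-2.1506, 0.0256, 1.9375, 1.7613, 0.1137, -0.3577, -1.3268].
SSres = 13.3831.

13.3831


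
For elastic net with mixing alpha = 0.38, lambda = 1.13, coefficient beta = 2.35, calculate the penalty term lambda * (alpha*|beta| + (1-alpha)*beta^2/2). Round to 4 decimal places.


Compute:
L1 = 0.38 * 2.35 = 0.8930.
L2 = 0.62 * 2.35^2 / 2 = 1.7120.
Penalty = 1.13 * (0.8930 + 1.7120) = 2.9436.

2.9436


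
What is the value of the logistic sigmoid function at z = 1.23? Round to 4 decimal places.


Compute exp(-1.2300) = 0.2923.
Sigmoid = 1 / (1 + 0.2923) = 1 / 1.2923 = 0.7738.

0.7738


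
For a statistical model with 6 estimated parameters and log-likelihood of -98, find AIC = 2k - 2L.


AIC = 2k - 2*loglik = 2(6) - 2(-98).
= 12 + 196 = 208.

208


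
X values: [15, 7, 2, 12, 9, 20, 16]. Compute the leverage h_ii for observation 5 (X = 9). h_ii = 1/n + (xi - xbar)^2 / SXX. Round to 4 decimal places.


n = 7, xbar = 11.5714.
SXX = sum((xi - xbar)^2) = 221.7143.
h = 1/7 + (9 - 11.5714)^2 / 221.7143 = 0.1727.

0.1727


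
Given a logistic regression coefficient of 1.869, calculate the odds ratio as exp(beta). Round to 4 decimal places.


Odds ratio = exp(beta) = exp(1.869).
= 6.4818.

6.4818


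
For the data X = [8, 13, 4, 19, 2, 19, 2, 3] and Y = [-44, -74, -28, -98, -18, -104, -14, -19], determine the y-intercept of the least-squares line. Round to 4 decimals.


Compute b1 = -5.0433 from the OLS formula.
With xbar = 8.7500 and ybar = -49.8750, the intercept is:
b0 = -49.8750 - -5.0433 * 8.7500 = -5.7463.

-5.7463


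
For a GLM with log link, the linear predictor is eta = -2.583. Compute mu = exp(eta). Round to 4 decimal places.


The inverse log link gives:
mu = exp(-2.583) = 0.0755.

0.0755


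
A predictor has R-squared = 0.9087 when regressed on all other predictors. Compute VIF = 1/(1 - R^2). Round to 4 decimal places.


VIF = 1 / (1 - 0.9087).
= 1 / 0.0913 = 10.9529.

10.9529


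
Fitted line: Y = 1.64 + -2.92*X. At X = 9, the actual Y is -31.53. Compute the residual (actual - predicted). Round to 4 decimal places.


Compute yhat = 1.64 + (-2.92)(9) = -24.6400.
Residual = actual - predicted = -31.53 - -24.6400 = -6.8900.

-6.8900


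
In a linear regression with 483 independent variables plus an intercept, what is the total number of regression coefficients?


Each predictor gets one coefficient, plus one intercept.
Total parameters = 483 + 1 = 484.

484


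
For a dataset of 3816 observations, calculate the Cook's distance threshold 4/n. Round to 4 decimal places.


Using the rule of thumb:
Threshold = 4 / 3816 = 0.0010.

0.0010


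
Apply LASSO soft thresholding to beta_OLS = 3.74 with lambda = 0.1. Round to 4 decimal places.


Absolute value: |3.74| = 3.74.
Compare to lambda = 0.1.
Since |beta| > lambda, coefficient = sign(beta)*(|beta| - lambda) = 3.6400.

3.6400


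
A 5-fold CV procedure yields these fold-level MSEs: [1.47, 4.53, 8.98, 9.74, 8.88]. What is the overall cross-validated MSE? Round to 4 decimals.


Add all fold MSEs: 33.6000.
Divide by k = 5: 33.6000/5 = 6.7200.

6.7200


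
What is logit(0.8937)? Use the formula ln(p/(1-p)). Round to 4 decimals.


1 - p = 0.1063.
p/(1-p) = 8.4073.
logit = ln(8.4073) = 2.1291.

2.1291


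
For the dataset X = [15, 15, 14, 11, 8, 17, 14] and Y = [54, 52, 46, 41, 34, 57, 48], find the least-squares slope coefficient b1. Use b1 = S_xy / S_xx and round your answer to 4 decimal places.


Calculate xbar = 13.4286, ybar = 47.4286.
S_xx = 53.7143, S_xy = 139.7143.
Using b1 = S_xy / S_xx = 139.7143 / 53.7143, we get b1 = 2.6011.

2.6011


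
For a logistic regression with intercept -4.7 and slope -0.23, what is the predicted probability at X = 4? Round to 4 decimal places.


Linear predictor: z = -4.7 + -0.23 * 4 = -5.6200.
P = 1/(1 + exp(5.6200)) = 1/(1 + 275.8894) = 0.0036.

0.0036


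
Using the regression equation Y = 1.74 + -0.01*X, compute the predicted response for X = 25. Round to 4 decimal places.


Plug X = 25 into Y = 1.74 + -0.01*X:
Y = 1.74 + -0.2500 = 1.4900.

1.4900


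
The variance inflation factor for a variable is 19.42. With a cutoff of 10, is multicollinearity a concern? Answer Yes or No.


Check: VIF = 19.42 vs threshold = 10.
Since 19.42 >= 10, the answer is Yes.

Yes


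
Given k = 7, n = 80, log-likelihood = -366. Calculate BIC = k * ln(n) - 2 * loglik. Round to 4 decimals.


k * ln(n) = 7 * ln(80) = 7 * 4.382027 = 30.674189.
-2 * loglik = -2 * (-366) = 732.
BIC = 30.674189 + 732 = 762.674189, which rounds to 762.6742.

762.6742


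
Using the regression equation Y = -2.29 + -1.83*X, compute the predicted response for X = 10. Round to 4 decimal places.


Predicted value:
Y = -2.29 + (-1.83)(10) = -2.29 + -18.3000 = -20.5900.

-20.5900


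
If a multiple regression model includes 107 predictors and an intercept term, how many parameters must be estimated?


Each predictor gets one coefficient, plus one intercept.
Total parameters = 107 + 1 = 108.

108


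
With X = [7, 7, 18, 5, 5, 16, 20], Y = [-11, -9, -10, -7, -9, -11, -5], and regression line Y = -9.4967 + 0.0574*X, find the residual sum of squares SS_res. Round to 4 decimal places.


Predicted values from Y = -9.4967 + 0.0574*X.
Residuals: [-1.9051, 0.0949, -1.5365, 2.2097, 0.2097, -2.4217, 3.3487].
SSres = 28.0044.

28.0044


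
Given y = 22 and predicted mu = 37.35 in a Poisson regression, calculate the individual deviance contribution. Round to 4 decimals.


Compute y*ln(y/mu) = 22*ln(22/37.35) = 22*-0.529290 = -11.644380.
y - mu = -15.35.
D = 2*(-11.644380 - (-15.35)) = 7.411240, which rounds to 7.4112.

7.4112


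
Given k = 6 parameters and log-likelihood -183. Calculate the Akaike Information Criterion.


AIC = 2*6 - 2*(-183).
= 12 + 366 = 378.

378


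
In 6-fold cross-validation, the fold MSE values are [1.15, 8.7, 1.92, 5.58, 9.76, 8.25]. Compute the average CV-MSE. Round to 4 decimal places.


Sum of fold MSEs = 35.3600.
Average = 35.3600 / 6 = 5.8933.

5.8933


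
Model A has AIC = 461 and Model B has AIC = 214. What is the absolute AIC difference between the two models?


Compute |461 - 214| = 247.
Model B has the smaller AIC.

247


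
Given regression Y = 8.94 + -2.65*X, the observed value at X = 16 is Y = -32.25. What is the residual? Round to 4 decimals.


Compute yhat = 8.94 + (-2.65)(16) = -33.4600.
Residual = actual - predicted = -32.25 - -33.4600 = 1.2100.

1.2100


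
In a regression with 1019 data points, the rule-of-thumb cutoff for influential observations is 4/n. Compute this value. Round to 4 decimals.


Using the rule of thumb:
Threshold = 4 / 1019 = 0.0039.

0.0039


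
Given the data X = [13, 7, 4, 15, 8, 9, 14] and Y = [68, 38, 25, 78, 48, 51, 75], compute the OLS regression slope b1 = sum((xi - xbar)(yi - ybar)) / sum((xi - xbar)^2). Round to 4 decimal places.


First compute the means: xbar = 10.0000, ybar = 54.7143.
Then S_xx = sum((xi - xbar)^2) = 100.0000.
S_xy = sum((xi - xbar)(yi - ybar)) = 483.0000.
b1 = S_xy / S_xx = 483.0000 / 100.0000 = 4.8300.

4.8300


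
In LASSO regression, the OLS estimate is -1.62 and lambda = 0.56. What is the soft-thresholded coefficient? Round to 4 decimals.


|beta_OLS| = 1.62.
lambda = 0.56.
Since |beta| > lambda, coefficient = sign(beta)*(|beta| - lambda) = -1.0600.
Result = -1.0600.

-1.0600


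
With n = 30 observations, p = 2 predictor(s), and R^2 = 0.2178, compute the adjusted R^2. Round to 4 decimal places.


Plug in: Adj R^2 = 1 - (1 - 0.2178) * 29/27.
= 1 - 0.7822 * 29/27
= 1 - 22.6838 / 27
= 1 - 0.8401 = 0.1599.

0.1599


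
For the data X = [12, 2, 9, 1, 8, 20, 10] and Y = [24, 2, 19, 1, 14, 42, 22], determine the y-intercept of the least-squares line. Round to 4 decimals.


The slope is b1 = 2.1960.
Sample means are xbar = 8.8571 and ybar = 17.7143.
Intercept: b0 = 17.7143 - (2.1960)(8.8571) = -1.7363.

-1.7363


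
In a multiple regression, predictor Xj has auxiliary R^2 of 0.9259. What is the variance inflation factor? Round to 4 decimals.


Using VIF = 1/(1 - R^2_j):
1 - 0.9259 = 0.0741.
VIF = 13.4953.

13.4953


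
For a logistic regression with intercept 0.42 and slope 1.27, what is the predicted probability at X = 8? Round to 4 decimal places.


z = 0.42 + 1.27 * 8 = 10.5800.
Sigmoid: P = 1 / (1 + exp(-10.5800)) = 1.0000.

1.0000


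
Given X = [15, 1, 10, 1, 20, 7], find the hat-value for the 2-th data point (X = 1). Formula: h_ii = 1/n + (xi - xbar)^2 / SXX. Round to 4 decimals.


Mean of X: xbar = 9.0000.
SXX = 290.0000.
For X = 1: h = 1/6 + (1 - 9.0000)^2/290.0000 = 0.3874.

0.3874


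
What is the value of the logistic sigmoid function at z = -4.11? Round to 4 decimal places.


exp(4.1100) = 60.9467.
1 + exp(-z) = 61.9467.
sigmoid = 1/61.9467 = 0.0161.

0.0161


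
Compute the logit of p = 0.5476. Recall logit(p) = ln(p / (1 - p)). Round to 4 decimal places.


The odds are p/(1-p) = 0.5476 / 0.4524 = 1.2104.
logit(p) = ln(1.2104) = 0.1910.

0.1910


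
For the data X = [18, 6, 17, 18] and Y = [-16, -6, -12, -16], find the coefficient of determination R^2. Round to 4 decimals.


Fit the OLS line: b0 = -1.2311, b1 = -0.7640.
SSres = 7.0268.
SStot = 67.0000.
R^2 = 1 - 7.0268/67.0000 = 0.8951.

0.8951


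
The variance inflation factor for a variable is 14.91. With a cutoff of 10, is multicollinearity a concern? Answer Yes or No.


Check: VIF = 14.91 vs threshold = 10.
Since 14.91 >= 10, the answer is Yes.

Yes


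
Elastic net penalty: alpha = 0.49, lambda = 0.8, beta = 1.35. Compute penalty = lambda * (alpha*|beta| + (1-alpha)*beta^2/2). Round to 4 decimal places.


L1 component = 0.49 * |1.35| = 0.6615.
L2 component = 0.51 * 1.35^2 / 2 = 0.4647.
Penalty = 0.8 * (0.6615 + 0.4647) = 0.8 * 1.1262 = 0.9010.

0.9010


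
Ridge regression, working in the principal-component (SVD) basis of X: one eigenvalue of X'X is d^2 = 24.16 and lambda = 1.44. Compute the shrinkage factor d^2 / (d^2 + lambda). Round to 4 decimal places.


d^2 + lambda = 24.16 + 1.44 = 25.6000.
Shrinkage factor = 24.16/25.6000 = 0.9438.

0.9438


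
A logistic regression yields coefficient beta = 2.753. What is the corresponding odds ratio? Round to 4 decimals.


Odds ratio = exp(beta) = exp(2.753).
= 15.6896.

15.6896


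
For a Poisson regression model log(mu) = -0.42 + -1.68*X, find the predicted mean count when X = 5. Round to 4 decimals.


Linear predictor: eta = -0.42 + (-1.68)(5) = -8.8200.
Expected count: mu = exp(-8.8200) = 0.0001.

0.0001


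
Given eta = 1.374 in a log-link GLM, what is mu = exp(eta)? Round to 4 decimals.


The inverse log link gives:
mu = exp(1.374) = 3.9511.

3.9511


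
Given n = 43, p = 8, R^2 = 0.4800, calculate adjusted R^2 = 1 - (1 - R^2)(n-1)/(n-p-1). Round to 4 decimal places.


Adjusted R^2 = 1 - (1 - R^2) * (n-1)/(n-p-1).
(1 - R^2) = 0.5200.
(n-1)/(n-p-1) = 42/34.
(1 - R^2) * (n-1) = 0.5200 * 42 = 21.8400.
Divide by (n-p-1): 21.8400 / 34 = 0.6424.
Adj R^2 = 1 - 0.6424 = 0.3576.

0.3576


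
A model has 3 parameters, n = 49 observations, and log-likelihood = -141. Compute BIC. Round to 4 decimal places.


k * ln(n) = 3 * ln(49) = 3 * 3.891820 = 11.675460.
-2 * loglik = -2 * (-141) = 282.
BIC = 11.675460 + 282 = 293.675460, which rounds to 293.6755.

293.6755


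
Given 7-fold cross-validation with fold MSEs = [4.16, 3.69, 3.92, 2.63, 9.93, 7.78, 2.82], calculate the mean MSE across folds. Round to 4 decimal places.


Total MSE across folds = 34.9300.
CV-MSE = 34.9300/7 = 4.9900.

4.9900


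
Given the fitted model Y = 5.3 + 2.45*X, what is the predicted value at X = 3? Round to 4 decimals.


Substitute X = 3 into the equation:
Y = 5.3 + 2.45 * 3 = 5.3 + 7.3500 = 12.6500.

12.6500


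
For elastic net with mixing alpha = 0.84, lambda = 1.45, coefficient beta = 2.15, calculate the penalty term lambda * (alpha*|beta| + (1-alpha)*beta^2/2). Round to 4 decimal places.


alpha * |beta| = 0.84 * 2.15 = 1.8060.
(1-alpha) * beta^2/2 = 0.16 * 4.6225/2 = 0.3698.
Total = 1.45 * (1.8060 + 0.3698) = 3.1549.

3.1549


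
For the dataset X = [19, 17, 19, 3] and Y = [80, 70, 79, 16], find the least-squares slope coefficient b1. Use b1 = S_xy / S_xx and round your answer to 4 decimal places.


Calculate xbar = 14.5000, ybar = 61.2500.
S_xx = 179.0000, S_xy = 706.5000.
Using b1 = S_xy / S_xx = 706.5000 / 179.0000, we get b1 = 3.9469.

3.9469


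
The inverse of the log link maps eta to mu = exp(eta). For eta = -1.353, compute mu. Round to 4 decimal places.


Apply the inverse link:
mu = e^-1.353 = 0.2585.

0.2585


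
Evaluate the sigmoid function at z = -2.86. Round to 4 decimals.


Compute exp(2.8600) = 17.4615.
Sigmoid = 1 / (1 + 17.4615) = 1 / 18.4615 = 0.0542.

0.0542


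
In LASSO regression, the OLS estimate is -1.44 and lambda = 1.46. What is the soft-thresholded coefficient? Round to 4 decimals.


Check: |-1.44| = 1.44 vs lambda = 1.46.
Since |beta| <= lambda, the coefficient is set to 0.
Soft-thresholded coefficient = 0.0000.

0.0000


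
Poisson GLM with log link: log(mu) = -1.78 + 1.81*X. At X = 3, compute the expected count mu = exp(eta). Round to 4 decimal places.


eta = -1.78 + 1.81 * 3 = 3.6500.
mu = exp(3.6500) = 38.4747.

38.4747


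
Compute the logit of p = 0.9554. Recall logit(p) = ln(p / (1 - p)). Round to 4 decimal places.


The odds are p/(1-p) = 0.9554 / 0.0446 = 21.4215.
logit(p) = ln(21.4215) = 3.0644.

3.0644


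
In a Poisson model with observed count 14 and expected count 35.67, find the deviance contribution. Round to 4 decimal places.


Compute y*ln(y/mu) = 14*ln(14/35.67) = 14*-0.935253 = -13.093542.
y - mu = -21.67.
D = 2*(-13.093542 - (-21.67)) = 17.152916, which rounds to 17.1529.

17.1529


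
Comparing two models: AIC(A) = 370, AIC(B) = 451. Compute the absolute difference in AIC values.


|AIC_A - AIC_B| = |370 - 451| = 81.
Model A is preferred (lower AIC).

81


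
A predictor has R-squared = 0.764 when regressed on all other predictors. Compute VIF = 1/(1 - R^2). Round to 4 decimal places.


VIF = 1 / (1 - 0.764).
= 1 / 0.236 = 4.2373.

4.2373


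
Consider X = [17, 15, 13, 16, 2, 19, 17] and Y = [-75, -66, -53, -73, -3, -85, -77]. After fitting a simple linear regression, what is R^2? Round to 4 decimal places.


After computing the OLS fit (b0=7.3867, b1=-4.8859):
SSres = 17.4904, SStot = 4621.4286.
R^2 = 1 - 17.4904/4621.4286 = 0.9962.

0.9962


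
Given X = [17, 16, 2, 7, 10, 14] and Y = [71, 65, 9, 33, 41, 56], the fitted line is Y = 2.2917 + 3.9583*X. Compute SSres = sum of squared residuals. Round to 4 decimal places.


Predicted values from Y = 2.2917 + 3.9583*X.
Residuals: [1.4172, -0.6245, -1.2083, 3.0002, -0.8747, -1.7079].
SSres = 16.5417.

16.5417


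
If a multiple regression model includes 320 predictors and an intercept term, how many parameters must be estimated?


Each predictor gets one coefficient, plus one intercept.
Total parameters = 320 + 1 = 321.

321


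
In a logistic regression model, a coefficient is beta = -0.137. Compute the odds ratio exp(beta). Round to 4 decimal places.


Odds ratio = exp(beta) = exp(-0.137).
= 0.8720.

0.8720


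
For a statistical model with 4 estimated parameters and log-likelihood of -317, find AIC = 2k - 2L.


Compute:
2k = 2*4 = 8.
-2*loglik = -2*(-317) = 634.
AIC = 8 + 634 = 642.

642


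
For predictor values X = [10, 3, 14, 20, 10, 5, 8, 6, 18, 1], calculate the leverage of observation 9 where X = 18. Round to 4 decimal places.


Mean of X: xbar = 9.5000.
SXX = 352.5000.
For X = 18: h = 1/10 + (18 - 9.5000)^2/352.5000 = 0.3050.

0.3050


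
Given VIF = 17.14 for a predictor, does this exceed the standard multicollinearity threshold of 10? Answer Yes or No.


Compare VIF = 17.14 to the threshold of 10.
17.14 >= 10, so the answer is Yes.

Yes


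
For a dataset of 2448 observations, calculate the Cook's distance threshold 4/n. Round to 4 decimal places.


Using the rule of thumb:
Threshold = 4 / 2448 = 0.0016.

0.0016


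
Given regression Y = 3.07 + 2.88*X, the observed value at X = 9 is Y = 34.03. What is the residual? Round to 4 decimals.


Fitted value at X = 9 is yhat = 3.07 + 2.88*9 = 28.9900.
Residual = 34.03 - 28.9900 = 5.0400.

5.0400


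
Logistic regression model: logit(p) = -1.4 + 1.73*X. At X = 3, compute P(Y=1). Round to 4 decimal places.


z = -1.4 + 1.73 * 3 = 3.7900.
Sigmoid: P = 1 / (1 + exp(-3.7900)) = 0.9779.

0.9779


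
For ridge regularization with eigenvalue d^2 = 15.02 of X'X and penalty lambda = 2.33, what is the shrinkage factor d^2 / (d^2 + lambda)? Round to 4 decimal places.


Compute the denominator: 15.02 + 2.33 = 17.3500.
Shrinkage factor = 15.02 / 17.3500 = 0.8657.

0.8657


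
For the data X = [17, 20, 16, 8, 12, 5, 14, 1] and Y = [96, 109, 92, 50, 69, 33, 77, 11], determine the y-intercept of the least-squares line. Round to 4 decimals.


The slope is b1 = 5.1838.
Sample means are xbar = 11.6250 and ybar = 67.1250.
Intercept: b0 = 67.1250 - (5.1838)(11.6250) = 6.8639.

6.8639


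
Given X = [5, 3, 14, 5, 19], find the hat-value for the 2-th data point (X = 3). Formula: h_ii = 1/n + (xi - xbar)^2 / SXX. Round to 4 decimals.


Compute xbar = 9.2000 with n = 5 observations.
SXX = 192.8000.
Leverage = 1/5 + (3 - 9.2000)^2/192.8000 = 0.3994.

0.3994


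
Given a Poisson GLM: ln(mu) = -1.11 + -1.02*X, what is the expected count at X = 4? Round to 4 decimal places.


Linear predictor: eta = -1.11 + (-1.02)(4) = -5.1900.
Expected count: mu = exp(-5.1900) = 0.0056.

0.0056


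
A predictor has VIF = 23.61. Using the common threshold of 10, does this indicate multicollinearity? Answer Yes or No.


Check: VIF = 23.61 vs threshold = 10.
Since 23.61 >= 10, the answer is Yes.

Yes


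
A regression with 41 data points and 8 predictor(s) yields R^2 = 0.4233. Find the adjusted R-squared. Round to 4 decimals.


Using the formula:
(1 - 0.4233) = 0.5767.
Multiply by 40/32: 0.5767 * 40 = 23.0680, then 23.0680 / 32 = 0.7209.
Adj R^2 = 1 - 0.7209 = 0.2791.

0.2791


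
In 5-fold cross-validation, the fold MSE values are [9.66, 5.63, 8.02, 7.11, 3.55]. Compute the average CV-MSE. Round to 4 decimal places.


Total MSE across folds = 33.9700.
CV-MSE = 33.9700/5 = 6.7940.

6.7940


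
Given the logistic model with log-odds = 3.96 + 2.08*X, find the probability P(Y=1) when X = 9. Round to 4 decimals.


z = 3.96 + 2.08 * 9 = 22.6800.
Sigmoid: P = 1 / (1 + exp(-22.6800)) = 1.0000.

1.0000


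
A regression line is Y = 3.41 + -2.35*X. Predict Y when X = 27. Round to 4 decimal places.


Plug X = 27 into Y = 3.41 + -2.35*X:
Y = 3.41 + -63.4500 = -60.0400.

-60.0400


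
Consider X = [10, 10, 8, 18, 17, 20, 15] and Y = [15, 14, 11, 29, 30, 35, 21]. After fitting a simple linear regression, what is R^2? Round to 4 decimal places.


Fit the OLS line: b0 = -5.3187, b1 = 1.9615.
SSres = 16.6648.
SStot = 516.8571.
R^2 = 1 - 16.6648/516.8571 = 0.9678.

0.9678


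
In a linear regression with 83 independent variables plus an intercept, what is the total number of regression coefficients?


Total coefficients = number of predictors + 1 (for the intercept).
= 83 + 1 = 84.

84


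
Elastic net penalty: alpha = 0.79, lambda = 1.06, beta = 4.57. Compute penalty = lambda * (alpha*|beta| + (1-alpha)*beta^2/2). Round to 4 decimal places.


Compute:
L1 = 0.79 * 4.57 = 3.6103.
L2 = 0.21 * 4.57^2 / 2 = 2.1929.
Penalty = 1.06 * (3.6103 + 2.1929) = 6.1514.

6.1514


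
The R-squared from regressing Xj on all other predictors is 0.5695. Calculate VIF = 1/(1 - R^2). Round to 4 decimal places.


Using VIF = 1/(1 - R^2_j):
1 - 0.5695 = 0.4305.
VIF = 2.3229.

2.3229


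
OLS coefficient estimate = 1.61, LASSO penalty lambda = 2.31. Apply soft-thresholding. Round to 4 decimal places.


|beta_OLS| = 1.61.
lambda = 2.31.
Since |beta| <= lambda, the coefficient is set to 0.
Result = 0.0000.

0.0000


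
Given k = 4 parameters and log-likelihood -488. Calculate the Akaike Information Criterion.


Compute:
2k = 2*4 = 8.
-2*loglik = -2*(-488) = 976.
AIC = 8 + 976 = 984.

984


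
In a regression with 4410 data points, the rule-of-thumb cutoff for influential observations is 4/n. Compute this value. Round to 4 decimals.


Cook's distance cutoff = 4/n = 4/4410.
= 0.0009.

0.0009


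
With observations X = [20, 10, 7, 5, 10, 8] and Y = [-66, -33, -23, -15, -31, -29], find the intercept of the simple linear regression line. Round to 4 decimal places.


The slope is b1 = -3.3188.
Sample means are xbar = 10.0000 and ybar = -32.8333.
Intercept: b0 = -32.8333 - (-3.3188)(10.0000) = 0.3551.

0.3551


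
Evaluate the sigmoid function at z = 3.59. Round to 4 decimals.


exp(-3.5900) = 0.0276.
1 + exp(-z) = 1.0276.
sigmoid = 1/1.0276 = 0.9731.

0.9731


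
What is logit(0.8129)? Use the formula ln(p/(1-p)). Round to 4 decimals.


Compute the odds: 0.8129/0.1871 = 4.3447.
Take the natural log: ln(4.3447) = 1.4690.

1.4690


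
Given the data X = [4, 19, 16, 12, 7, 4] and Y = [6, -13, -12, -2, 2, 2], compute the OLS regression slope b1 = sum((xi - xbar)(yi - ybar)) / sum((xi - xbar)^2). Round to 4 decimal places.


Calculate xbar = 10.3333, ybar = -2.8333.
S_xx = 201.3333, S_xy = -241.3333.
Using b1 = S_xy / S_xx = -241.3333 / 201.3333, we get b1 = -1.1987.

-1.1987


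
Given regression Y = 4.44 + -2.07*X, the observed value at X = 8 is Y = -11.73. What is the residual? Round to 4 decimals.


Predicted = 4.44 + -2.07 * 8 = -12.1200.
Residual = -11.73 - -12.1200 = 0.3900.

0.3900


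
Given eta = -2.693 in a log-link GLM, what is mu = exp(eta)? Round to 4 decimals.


Apply the inverse link:
mu = e^-2.693 = 0.0677.

0.0677


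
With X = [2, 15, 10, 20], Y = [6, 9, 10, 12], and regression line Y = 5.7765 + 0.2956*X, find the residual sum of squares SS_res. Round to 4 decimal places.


Compute predicted values, then residuals = yi - yhat_i.
Residuals: [-0.3677, -1.2105, 1.2675, 0.3115].
SSres = sum(residual^2) = 3.3041.

3.3041


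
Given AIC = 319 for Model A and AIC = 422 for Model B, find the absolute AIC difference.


Compute |319 - 422| = 103.
Model A has the smaller AIC.

103


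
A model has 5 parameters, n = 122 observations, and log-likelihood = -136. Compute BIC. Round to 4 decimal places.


k * ln(n) = 5 * ln(122) = 5 * 4.804021 = 24.020105.
-2 * loglik = -2 * (-136) = 272.
BIC = 24.020105 + 272 = 296.020105, which rounds to 296.0201.

296.0201


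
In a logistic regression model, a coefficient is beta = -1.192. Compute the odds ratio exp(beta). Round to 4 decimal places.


exp(-1.192) = 0.3036.
So the odds ratio is 0.3036.

0.3036


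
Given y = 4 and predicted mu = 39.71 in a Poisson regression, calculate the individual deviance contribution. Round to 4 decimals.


First: ln(4/39.71) = -2.295309.
Then: 4 * -2.295309 = -9.181236.
y - mu = 4 - 39.71 = -35.71.
D = 2(-9.181236 - -35.71) = 53.057528, which rounds to 53.0575.

53.0575


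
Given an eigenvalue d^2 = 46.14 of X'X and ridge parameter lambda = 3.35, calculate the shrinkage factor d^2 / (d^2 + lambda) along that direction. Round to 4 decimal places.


Compute the denominator: 46.14 + 3.35 = 49.4900.
Shrinkage factor = 46.14 / 49.4900 = 0.9323.

0.9323


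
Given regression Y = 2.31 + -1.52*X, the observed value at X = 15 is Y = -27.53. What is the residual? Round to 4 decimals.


Fitted value at X = 15 is yhat = 2.31 + -1.52*15 = -20.4900.
Residual = -27.53 - -20.4900 = -7.0400.

-7.0400


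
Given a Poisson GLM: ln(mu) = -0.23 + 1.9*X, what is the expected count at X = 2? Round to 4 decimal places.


Compute eta = -0.23 + 1.9 * 2 = 3.5700.
Apply inverse link: mu = e^3.5700 = 35.5166.

35.5166


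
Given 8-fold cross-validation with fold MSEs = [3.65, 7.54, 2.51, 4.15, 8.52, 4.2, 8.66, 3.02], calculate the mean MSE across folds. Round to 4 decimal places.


Total MSE across folds = 42.2500.
CV-MSE = 42.2500/8 = 5.2813.

5.2813


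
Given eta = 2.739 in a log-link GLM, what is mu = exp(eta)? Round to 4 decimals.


Apply the inverse link:
mu = e^2.739 = 15.4715.

15.4715


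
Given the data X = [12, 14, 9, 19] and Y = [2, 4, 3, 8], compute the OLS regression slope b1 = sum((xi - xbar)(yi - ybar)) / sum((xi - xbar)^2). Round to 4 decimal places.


First compute the means: xbar = 13.5000, ybar = 4.2500.
Then S_xx = sum((xi - xbar)^2) = 53.0000.
S_xy = sum((xi - xbar)(yi - ybar)) = 29.5000.
b1 = S_xy / S_xx = 29.5000 / 53.0000 = 0.5566.

0.5566


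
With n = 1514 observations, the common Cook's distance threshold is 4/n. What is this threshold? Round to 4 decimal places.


Using the rule of thumb:
Threshold = 4 / 1514 = 0.0026.

0.0026
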